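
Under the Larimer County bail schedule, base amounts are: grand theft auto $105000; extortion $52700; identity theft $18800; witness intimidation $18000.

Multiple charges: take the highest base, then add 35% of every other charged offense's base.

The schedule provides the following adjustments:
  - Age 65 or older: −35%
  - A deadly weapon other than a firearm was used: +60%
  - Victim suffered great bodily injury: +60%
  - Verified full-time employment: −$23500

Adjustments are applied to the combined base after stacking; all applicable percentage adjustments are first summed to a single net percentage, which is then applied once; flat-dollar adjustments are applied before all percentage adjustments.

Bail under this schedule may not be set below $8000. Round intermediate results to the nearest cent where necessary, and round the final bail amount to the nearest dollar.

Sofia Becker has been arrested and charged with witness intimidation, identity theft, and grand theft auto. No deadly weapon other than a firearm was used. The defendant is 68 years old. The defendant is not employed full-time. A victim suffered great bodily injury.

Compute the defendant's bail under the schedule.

$147350

Base amounts from the schedule: witness intimidation $18000; identity theft $18800; grand theft auto $105000.
Stacking rule: highest base plus 35% of each additional charge. Highest is grand theft auto at $105000. Additional: $18000 × 35% = $6300; $18800 × 35% = $6580. Combined base = $105000 + $12880 = $117880.
Net percentage adjustment: −35% +60% = +25%. $117880 × 1.25 = $147350.
$147350 is at or above the $8000 minimum.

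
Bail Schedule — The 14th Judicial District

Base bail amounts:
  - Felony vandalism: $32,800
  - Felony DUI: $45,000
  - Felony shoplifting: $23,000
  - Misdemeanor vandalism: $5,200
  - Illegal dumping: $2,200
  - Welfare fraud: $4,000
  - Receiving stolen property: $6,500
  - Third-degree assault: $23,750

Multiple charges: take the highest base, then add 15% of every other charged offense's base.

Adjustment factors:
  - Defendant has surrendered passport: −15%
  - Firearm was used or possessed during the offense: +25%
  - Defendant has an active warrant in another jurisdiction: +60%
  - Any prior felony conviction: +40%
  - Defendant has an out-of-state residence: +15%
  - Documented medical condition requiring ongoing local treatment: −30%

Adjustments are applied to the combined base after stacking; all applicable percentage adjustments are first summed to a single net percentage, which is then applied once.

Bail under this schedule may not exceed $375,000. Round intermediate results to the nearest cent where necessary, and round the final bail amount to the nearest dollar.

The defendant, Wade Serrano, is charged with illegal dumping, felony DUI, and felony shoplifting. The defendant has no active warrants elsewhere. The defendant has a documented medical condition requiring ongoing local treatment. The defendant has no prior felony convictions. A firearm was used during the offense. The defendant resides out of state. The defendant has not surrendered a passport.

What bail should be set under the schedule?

Base amounts from the schedule: illegal dumping $2,200; felony DUI $45,000; felony shoplifting $23,000.
Stacking rule: highest base plus 15% of each additional charge. Highest is felony DUI at $45,000. Additional: $2,200 × 15% = $330; $23,000 × 15% = $3,450. Combined base = $45,000 + $3,780 = $48,780.
Net percentage adjustment: +25% +15% −30% = +10%. $48,780 × 1.1 = $53,658.
$53,658 is within the $375,000 maximum.

$53,658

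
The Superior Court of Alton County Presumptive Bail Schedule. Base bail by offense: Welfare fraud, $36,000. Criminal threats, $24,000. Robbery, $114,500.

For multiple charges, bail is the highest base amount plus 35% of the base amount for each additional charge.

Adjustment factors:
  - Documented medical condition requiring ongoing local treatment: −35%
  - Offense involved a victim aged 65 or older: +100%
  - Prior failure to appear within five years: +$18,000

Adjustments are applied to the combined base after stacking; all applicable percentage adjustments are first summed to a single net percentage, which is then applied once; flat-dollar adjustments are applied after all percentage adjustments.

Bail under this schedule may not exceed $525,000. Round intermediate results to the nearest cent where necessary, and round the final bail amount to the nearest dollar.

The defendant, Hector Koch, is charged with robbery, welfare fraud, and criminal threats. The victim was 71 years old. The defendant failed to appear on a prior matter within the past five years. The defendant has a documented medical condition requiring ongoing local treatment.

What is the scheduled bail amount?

$241,575

Base amounts from the schedule: robbery $114,500; welfare fraud $36,000; criminal threats $24,000.
Stacking rule: highest base plus 35% of each additional charge. Highest is robbery at $114,500. Additional: $36,000 × 35% = $12,600; $24,000 × 35% = $8,400. Combined base = $114,500 + $21,000 = $135,500.
Net percentage adjustment: −35% +100% = +65%. $135,500 × 1.65 = $223,575.
Prior failure to appear within five years (+$18,000 flat): $223,575 + $18,000 = $241,575.
$241,575 is within the $525,000 maximum.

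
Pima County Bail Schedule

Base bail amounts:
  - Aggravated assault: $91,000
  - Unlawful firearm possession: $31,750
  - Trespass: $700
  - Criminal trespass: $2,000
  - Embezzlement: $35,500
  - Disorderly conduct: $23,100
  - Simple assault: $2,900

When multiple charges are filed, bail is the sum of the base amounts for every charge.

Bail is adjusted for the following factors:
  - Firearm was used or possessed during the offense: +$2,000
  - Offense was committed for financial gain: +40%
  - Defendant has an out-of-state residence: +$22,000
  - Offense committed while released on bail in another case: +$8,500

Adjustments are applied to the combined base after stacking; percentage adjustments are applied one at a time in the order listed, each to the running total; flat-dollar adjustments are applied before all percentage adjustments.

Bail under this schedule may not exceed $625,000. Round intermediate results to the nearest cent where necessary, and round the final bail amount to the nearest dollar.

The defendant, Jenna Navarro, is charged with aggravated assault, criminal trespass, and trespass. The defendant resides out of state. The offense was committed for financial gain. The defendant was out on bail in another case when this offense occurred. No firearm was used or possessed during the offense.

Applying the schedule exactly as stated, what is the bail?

$173,880

Base amounts from the schedule: aggravated assault $91,000; criminal trespass $2,000; trespass $700.
Stacking rule: sum of all bases. $91,000 + $2,000 + $700 = $93,700.
Defendant has an out-of-state residence (+$22,000 flat): $93,700 + $22,000 = $115,700.
Offense committed while released on bail in another case (+$8,500 flat): $115,700 + $8,500 = $124,200.
Offense was committed for financial gain (+40%): $124,200 × 1.4 = $173,880.
$173,880 is within the $625,000 maximum.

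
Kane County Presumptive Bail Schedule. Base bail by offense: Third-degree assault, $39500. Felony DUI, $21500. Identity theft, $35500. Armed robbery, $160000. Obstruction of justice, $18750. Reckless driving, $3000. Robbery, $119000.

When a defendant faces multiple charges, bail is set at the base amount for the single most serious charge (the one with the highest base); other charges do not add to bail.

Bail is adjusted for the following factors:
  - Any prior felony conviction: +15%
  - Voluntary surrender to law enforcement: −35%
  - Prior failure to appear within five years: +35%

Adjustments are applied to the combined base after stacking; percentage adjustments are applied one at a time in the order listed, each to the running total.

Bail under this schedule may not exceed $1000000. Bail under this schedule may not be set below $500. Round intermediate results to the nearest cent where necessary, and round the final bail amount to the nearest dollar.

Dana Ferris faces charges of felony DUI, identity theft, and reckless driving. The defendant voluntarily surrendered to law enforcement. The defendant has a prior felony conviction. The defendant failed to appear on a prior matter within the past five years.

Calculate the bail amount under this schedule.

$35824

Base amounts from the schedule: felony DUI $21500; identity theft $35500; reckless driving $3000.
Stacking rule: use the highest base only. Highest is identity theft at $35500. Combined base = $35500.
Any prior felony conviction (+15%): $35500 × 1.15 = $40825.
Voluntary surrender to law enforcement (−35%): $40825 × 0.65 = $26536.25.
Prior failure to appear within five years (+35%): $26536.25 × 1.35 = $35823.94.
$35823.94 is within the $1000000 maximum.
$35823.94 is at or above the $500 minimum.
Rounded to the nearest dollar: $35824.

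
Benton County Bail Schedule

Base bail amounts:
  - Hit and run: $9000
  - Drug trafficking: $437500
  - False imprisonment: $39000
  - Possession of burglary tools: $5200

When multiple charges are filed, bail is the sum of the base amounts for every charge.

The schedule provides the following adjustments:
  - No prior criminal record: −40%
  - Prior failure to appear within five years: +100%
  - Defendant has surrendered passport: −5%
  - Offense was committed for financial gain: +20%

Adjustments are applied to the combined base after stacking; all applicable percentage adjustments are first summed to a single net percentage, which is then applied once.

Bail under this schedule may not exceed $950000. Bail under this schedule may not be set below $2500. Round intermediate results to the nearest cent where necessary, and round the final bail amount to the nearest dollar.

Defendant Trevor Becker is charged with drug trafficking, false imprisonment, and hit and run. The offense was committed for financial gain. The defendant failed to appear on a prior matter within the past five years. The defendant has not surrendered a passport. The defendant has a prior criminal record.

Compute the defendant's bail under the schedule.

$950000

Base amounts from the schedule: drug trafficking $437500; false imprisonment $39000; hit and run $9000.
Stacking rule: sum of all bases. $437500 + $39000 + $9000 = $485500.
Net percentage adjustment: +100% +20% = +120%. $485500 × 2.2 = $1068100.
Result $1068100 exceeds the maximum of $950000; bail is capped at $950000.
$950000 is at or above the $2500 minimum.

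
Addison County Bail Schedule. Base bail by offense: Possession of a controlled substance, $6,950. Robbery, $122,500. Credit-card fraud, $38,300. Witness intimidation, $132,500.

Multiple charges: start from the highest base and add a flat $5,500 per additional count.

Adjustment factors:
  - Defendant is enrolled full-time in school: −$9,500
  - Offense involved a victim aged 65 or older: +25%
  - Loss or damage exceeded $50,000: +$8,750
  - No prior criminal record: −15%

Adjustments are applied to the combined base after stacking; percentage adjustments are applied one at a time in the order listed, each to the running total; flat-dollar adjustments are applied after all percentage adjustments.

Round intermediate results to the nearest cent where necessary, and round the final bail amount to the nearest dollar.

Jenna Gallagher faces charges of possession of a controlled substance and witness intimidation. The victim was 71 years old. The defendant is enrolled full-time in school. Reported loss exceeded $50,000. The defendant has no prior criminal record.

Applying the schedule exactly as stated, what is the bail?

Base amounts from the schedule: possession of a controlled substance $6,950; witness intimidation $132,500.
Stacking rule: highest base plus $5,500 per additional charge. Highest is witness intimidation at $132,500; 1 additional charge → +$5,500. Combined base = $138,000.
Offense involved a victim aged 65 or older (+25%): $138,000 × 1.25 = $172,500.
No prior criminal record (−15%): $172,500 × 0.85 = $146,625.
Defendant is enrolled full-time in school (−$9,500 flat): $146,625 − $9,500 = $137,125.
Loss or damage exceeded $50,000 (+$8,750 flat): $137,125 + $8,750 = $145,875.

$145,875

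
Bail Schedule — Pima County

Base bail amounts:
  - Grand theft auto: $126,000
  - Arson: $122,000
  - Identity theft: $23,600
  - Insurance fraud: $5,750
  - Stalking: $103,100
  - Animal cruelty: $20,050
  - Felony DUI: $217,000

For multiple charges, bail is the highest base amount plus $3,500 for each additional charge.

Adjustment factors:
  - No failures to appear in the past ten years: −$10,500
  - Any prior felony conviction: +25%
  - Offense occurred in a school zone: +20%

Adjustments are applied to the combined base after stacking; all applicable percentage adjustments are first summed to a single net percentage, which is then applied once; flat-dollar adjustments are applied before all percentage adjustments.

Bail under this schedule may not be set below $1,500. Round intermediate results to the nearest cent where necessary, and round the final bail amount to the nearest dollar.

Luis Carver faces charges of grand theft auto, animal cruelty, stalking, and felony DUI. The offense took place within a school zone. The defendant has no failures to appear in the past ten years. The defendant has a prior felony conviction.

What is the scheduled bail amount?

Base amounts from the schedule: grand theft auto $126,000; animal cruelty $20,050; stalking $103,100; felony DUI $217,000.
Stacking rule: highest base plus $3,500 per additional charge. Highest is felony DUI at $217,000; 3 additional charges → +$10,500. Combined base = $227,500.
No failures to appear in the past ten years (−$10,500 flat): $227,500 − $10,500 = $217,000.
Net percentage adjustment: +25% +20% = +45%. $217,000 × 1.45 = $314,650.
$314,650 is at or above the $1,500 minimum.

$314,650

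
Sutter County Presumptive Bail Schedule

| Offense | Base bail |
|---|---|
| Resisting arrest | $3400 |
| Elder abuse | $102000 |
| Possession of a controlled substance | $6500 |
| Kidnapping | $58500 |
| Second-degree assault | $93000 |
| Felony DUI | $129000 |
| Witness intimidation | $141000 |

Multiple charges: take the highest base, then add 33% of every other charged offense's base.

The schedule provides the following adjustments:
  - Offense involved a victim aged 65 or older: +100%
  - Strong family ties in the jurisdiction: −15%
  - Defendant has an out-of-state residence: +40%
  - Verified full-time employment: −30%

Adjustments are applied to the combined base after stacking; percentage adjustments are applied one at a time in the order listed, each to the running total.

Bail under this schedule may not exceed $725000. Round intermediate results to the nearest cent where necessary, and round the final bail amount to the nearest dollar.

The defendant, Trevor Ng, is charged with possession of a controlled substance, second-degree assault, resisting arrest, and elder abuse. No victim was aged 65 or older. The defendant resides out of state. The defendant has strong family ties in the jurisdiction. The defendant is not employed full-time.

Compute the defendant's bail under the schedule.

Base amounts from the schedule: possession of a controlled substance $6500; second-degree assault $93000; resisting arrest $3400; elder abuse $102000.
Stacking rule: highest base plus 33% of each additional charge. Highest is elder abuse at $102000. Additional: $6500 × 33% = $2145; $93000 × 33% = $30690; $3400 × 33% = $1122. Combined base = $102000 + $33957 = $135957.
Strong family ties in the jurisdiction (−15%): $135957 × 0.85 = $115563.45.
Defendant has an out-of-state residence (+40%): $115563.45 × 1.4 = $161788.83.
$161788.83 is within the $725000 maximum.
Rounded to the nearest dollar: $161789.

$161789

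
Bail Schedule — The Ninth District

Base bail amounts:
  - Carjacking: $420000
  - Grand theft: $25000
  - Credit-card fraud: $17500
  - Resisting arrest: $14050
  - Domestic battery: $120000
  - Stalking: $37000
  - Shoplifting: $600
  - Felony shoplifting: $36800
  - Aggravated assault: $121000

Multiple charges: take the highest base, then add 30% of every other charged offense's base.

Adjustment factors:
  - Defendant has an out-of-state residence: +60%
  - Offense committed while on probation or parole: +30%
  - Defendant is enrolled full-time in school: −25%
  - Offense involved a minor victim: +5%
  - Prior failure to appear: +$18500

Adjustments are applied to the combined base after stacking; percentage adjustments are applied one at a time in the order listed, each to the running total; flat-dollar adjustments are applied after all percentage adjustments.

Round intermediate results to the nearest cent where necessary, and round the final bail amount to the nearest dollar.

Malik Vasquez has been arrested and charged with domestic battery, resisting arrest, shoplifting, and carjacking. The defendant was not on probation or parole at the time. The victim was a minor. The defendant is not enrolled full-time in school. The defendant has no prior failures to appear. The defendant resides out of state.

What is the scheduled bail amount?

$773464

Base amounts from the schedule: domestic battery $120000; resisting arrest $14050; shoplifting $600; carjacking $420000.
Stacking rule: highest base plus 30% of each additional charge. Highest is carjacking at $420000. Additional: $120000 × 30% = $36000; $14050 × 30% = $4215; $600 × 30% = $180. Combined base = $420000 + $40395 = $460395.
Defendant has an out-of-state residence (+60%): $460395 × 1.6 = $736632.
Offense involved a minor victim (+5%): $736632 × 1.05 = $773463.60.
Rounded to the nearest dollar: $773464.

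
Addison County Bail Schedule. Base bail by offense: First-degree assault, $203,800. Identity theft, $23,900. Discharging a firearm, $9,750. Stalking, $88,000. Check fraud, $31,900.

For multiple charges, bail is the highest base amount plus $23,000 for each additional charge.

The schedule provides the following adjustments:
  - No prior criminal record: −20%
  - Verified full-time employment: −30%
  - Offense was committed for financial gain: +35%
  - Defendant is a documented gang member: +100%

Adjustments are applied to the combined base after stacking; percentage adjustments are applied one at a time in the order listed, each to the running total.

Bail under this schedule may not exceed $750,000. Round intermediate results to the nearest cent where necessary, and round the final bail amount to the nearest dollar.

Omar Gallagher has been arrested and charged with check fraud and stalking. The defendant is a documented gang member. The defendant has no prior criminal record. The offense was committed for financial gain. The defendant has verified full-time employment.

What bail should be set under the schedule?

Base amounts from the schedule: check fraud $31,900; stalking $88,000.
Stacking rule: highest base plus $23,000 per additional charge. Highest is stalking at $88,000; 1 additional charge → +$23,000. Combined base = $111,000.
No prior criminal record (−20%): $111,000 × 0.8 = $88,800.
Verified full-time employment (−30%): $88,800 × 0.7 = $62,160.
Offense was committed for financial gain (+35%): $62,160 × 1.35 = $83,916.
Defendant is a documented gang member (+100%): $83,916 × 2 = $167,832.
$167,832 is within the $750,000 maximum.

$167,832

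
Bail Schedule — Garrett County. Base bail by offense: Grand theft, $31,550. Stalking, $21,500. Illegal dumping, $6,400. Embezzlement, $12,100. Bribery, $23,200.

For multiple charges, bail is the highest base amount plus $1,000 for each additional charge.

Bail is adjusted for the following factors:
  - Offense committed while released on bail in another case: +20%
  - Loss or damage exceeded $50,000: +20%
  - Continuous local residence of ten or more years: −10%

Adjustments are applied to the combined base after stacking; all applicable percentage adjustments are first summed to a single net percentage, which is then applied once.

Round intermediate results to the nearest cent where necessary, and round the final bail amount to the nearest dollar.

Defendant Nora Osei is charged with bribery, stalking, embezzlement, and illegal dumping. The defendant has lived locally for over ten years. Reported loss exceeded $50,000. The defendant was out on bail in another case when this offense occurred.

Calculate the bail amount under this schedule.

Base amounts from the schedule: bribery $23,200; stalking $21,500; embezzlement $12,100; illegal dumping $6,400.
Stacking rule: highest base plus $1,000 per additional charge. Highest is bribery at $23,200; 3 additional charges → +$3,000. Combined base = $26,200.
Net percentage adjustment: +20% +20% −10% = +30%. $26,200 × 1.3 = $34,060.

$34,060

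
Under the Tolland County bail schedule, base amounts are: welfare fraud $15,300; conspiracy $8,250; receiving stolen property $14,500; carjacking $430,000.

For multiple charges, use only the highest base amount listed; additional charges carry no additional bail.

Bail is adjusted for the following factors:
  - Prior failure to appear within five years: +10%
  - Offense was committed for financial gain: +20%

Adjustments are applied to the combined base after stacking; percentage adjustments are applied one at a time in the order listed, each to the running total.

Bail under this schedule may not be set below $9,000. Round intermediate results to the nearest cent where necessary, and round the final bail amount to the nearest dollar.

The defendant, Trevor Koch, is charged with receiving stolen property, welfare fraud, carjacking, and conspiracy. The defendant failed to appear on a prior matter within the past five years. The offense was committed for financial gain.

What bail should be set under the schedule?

$567,600

Base amounts from the schedule: receiving stolen property $14,500; welfare fraud $15,300; carjacking $430,000; conspiracy $8,250.
Stacking rule: use the highest base only. Highest is carjacking at $430,000. Combined base = $430,000.
Prior failure to appear within five years (+10%): $430,000 × 1.1 = $473,000.
Offense was committed for financial gain (+20%): $473,000 × 1.2 = $567,600.
$567,600 is at or above the $9,000 minimum.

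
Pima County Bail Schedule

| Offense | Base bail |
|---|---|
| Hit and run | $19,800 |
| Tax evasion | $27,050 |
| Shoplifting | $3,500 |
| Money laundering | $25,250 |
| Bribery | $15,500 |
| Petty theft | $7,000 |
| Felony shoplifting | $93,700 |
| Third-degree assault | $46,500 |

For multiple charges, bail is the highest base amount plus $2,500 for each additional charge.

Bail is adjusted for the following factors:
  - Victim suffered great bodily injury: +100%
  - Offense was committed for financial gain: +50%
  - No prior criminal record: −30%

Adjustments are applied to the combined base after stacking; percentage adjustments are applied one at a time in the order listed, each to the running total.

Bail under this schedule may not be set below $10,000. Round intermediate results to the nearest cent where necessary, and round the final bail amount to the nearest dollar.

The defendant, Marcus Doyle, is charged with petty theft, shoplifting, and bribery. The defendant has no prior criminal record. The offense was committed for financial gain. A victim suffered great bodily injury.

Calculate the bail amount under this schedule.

$43,050

Base amounts from the schedule: petty theft $7,000; shoplifting $3,500; bribery $15,500.
Stacking rule: highest base plus $2,500 per additional charge. Highest is bribery at $15,500; 2 additional charges → +$5,000. Combined base = $20,500.
Victim suffered great bodily injury (+100%): $20,500 × 2 = $41,000.
Offense was committed for financial gain (+50%): $41,000 × 1.5 = $61,500.
No prior criminal record (−30%): $61,500 × 0.7 = $43,050.
$43,050 is at or above the $10,000 minimum.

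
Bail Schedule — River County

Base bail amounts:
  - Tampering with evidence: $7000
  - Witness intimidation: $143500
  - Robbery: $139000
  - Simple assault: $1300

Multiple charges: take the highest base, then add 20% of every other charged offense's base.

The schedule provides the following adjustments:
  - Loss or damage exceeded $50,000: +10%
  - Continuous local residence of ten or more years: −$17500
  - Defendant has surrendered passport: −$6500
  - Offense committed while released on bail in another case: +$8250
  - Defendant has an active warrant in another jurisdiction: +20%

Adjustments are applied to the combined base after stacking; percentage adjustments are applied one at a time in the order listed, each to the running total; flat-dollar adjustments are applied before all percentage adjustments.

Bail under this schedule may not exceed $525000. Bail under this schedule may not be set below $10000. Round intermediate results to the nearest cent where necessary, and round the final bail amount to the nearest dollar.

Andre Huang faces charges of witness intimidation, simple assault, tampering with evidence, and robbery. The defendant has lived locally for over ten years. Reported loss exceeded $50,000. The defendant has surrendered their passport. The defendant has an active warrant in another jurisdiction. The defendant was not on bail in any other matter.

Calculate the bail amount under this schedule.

Base amounts from the schedule: witness intimidation $143500; simple assault $1300; tampering with evidence $7000; robbery $139000.
Stacking rule: highest base plus 20% of each additional charge. Highest is witness intimidation at $143500. Additional: $1300 × 20% = $260; $7000 × 20% = $1400; $139000 × 20% = $27800. Combined base = $143500 + $29460 = $172960.
Continuous local residence of ten or more years (−$17500 flat): $172960 − $17500 = $155460.
Defendant has surrendered passport (−$6500 flat): $155460 − $6500 = $148960.
Loss or damage exceeded $50,000 (+10%): $148960 × 1.1 = $163856.
Defendant has an active warrant in another jurisdiction (+20%): $163856 × 1.2 = $196627.20.
$196627.20 is within the $525000 maximum.
$196627.20 is at or above the $10000 minimum.
Rounded to the nearest dollar: $196627.

$196627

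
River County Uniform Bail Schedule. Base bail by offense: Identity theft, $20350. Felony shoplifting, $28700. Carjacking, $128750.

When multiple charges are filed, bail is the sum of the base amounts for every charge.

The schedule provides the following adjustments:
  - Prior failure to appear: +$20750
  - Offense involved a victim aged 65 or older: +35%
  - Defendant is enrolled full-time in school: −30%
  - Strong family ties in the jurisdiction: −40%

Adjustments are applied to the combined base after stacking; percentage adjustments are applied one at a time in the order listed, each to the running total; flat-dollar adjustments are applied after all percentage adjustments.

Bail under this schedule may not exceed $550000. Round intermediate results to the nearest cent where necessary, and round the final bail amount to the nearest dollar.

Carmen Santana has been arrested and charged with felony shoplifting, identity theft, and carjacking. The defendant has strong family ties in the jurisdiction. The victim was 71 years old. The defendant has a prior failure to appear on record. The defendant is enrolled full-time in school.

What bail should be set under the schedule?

Base amounts from the schedule: felony shoplifting $28700; identity theft $20350; carjacking $128750.
Stacking rule: sum of all bases. $28700 + $20350 + $128750 = $177800.
Offense involved a victim aged 65 or older (+35%): $177800 × 1.35 = $240030.
Defendant is enrolled full-time in school (−30%): $240030 × 0.7 = $168021.
Strong family ties in the jurisdiction (−40%): $168021 × 0.6 = $100812.60.
Prior failure to appear (+$20750 flat): $100812.60 + $20750 = $121562.60.
$121562.60 is within the $550000 maximum.
Rounded to the nearest dollar: $121563.

$121563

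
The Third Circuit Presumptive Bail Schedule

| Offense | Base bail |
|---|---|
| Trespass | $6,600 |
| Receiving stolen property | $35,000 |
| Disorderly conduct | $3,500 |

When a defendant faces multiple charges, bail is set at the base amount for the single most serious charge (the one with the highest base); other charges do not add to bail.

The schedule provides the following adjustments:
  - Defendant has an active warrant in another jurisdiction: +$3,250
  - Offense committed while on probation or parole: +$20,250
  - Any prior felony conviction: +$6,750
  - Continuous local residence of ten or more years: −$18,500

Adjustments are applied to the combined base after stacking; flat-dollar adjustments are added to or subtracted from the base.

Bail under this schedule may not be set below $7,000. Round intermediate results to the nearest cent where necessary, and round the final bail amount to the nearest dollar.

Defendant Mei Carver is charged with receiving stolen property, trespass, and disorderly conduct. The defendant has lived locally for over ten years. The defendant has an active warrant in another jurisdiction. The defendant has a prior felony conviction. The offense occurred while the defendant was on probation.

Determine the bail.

$46,750

Base amounts from the schedule: receiving stolen property $35,000; trespass $6,600; disorderly conduct $3,500.
Stacking rule: use the highest base only. Highest is receiving stolen property at $35,000. Combined base = $35,000.
Defendant has an active warrant in another jurisdiction (+$3,250 flat): $35,000 + $3,250 = $38,250.
Offense committed while on probation or parole (+$20,250 flat): $38,250 + $20,250 = $58,500.
Any prior felony conviction (+$6,750 flat): $58,500 + $6,750 = $65,250.
Continuous local residence of ten or more years (−$18,500 flat): $65,250 − $18,500 = $46,750.
$46,750 is at or above the $7,000 minimum.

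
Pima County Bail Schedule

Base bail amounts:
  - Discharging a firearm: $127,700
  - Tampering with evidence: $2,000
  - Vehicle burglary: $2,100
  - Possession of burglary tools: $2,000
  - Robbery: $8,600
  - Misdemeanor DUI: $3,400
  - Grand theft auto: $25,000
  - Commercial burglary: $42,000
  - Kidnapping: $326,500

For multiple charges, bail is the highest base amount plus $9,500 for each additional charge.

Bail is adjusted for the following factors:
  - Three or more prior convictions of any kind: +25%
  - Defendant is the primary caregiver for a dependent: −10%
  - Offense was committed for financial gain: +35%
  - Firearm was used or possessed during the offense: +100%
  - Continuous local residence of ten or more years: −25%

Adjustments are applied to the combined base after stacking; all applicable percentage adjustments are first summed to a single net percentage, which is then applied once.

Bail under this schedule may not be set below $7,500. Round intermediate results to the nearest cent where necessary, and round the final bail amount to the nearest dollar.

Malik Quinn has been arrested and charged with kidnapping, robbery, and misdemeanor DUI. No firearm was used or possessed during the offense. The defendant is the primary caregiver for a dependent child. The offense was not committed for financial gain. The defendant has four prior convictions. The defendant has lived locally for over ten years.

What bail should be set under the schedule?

Base amounts from the schedule: kidnapping $326,500; robbery $8,600; misdemeanor DUI $3,400.
Stacking rule: highest base plus $9,500 per additional charge. Highest is kidnapping at $326,500; 2 additional charges → +$19,000. Combined base = $345,500.
Net percentage adjustment: +25% −10% −25% = −10%. $345,500 × 0.9 = $310,950.
$310,950 is at or above the $7,500 minimum.

$310,950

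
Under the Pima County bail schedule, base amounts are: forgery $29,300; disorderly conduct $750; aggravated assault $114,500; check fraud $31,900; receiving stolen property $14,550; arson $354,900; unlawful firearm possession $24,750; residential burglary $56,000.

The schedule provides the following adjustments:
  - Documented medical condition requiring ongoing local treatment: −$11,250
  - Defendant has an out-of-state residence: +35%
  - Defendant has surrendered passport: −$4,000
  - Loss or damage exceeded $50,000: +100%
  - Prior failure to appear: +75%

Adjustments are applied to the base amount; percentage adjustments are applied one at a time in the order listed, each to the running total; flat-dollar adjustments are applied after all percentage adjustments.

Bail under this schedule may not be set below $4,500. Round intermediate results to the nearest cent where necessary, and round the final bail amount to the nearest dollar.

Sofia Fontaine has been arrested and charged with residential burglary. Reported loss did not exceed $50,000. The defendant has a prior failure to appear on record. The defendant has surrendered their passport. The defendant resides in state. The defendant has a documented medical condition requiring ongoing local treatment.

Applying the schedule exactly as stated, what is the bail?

$82,750

Base amounts from the schedule: residential burglary $56,000.
Single charge. Combined base = $56,000.
Prior failure to appear (+75%): $56,000 × 1.75 = $98,000.
Documented medical condition requiring ongoing local treatment (−$11,250 flat): $98,000 − $11,250 = $86,750.
Defendant has surrendered passport (−$4,000 flat): $86,750 − $4,000 = $82,750.
$82,750 is at or above the $4,500 minimum.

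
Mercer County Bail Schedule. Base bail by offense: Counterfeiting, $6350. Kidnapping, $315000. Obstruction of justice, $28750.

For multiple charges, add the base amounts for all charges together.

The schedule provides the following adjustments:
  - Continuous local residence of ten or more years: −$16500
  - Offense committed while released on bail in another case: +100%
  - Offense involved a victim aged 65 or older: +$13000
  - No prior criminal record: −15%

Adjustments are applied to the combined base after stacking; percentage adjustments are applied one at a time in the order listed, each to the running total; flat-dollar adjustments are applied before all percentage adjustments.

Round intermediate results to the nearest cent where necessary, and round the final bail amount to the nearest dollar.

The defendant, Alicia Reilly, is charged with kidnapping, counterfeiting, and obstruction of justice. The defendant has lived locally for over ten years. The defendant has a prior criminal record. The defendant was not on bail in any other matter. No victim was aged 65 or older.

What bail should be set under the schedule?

Base amounts from the schedule: kidnapping $315000; counterfeiting $6350; obstruction of justice $28750.
Stacking rule: sum of all bases. $315000 + $6350 + $28750 = $350100.
Continuous local residence of ten or more years (−$16500 flat): $350100 − $16500 = $333600.

$333600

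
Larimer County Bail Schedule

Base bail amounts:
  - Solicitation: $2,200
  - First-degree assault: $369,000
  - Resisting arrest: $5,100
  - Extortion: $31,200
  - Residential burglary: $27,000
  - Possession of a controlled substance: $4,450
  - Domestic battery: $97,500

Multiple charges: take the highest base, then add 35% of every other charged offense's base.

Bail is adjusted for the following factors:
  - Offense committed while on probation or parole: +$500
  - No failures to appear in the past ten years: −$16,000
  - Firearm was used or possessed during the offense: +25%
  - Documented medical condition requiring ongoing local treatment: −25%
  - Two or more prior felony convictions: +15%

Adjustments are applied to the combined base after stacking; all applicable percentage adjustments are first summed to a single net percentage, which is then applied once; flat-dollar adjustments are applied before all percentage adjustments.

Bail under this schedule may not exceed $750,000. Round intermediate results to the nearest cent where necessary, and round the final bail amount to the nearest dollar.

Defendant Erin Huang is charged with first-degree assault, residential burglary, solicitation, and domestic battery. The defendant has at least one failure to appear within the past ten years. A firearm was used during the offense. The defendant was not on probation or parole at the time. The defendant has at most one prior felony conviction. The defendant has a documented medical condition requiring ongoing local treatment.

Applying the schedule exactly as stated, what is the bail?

$413,345

Base amounts from the schedule: first-degree assault $369,000; residential burglary $27,000; solicitation $2,200; domestic battery $97,500.
Stacking rule: highest base plus 35% of each additional charge. Highest is first-degree assault at $369,000. Additional: $27,000 × 35% = $9,450; $2,200 × 35% = $770; $97,500 × 35% = $34,125. Combined base = $369,000 + $44,345 = $413,345.
Net percentage adjustment: +25% −25% = +0%. $413,345 × 1 = $413,345.
$413,345 is within the $750,000 maximum.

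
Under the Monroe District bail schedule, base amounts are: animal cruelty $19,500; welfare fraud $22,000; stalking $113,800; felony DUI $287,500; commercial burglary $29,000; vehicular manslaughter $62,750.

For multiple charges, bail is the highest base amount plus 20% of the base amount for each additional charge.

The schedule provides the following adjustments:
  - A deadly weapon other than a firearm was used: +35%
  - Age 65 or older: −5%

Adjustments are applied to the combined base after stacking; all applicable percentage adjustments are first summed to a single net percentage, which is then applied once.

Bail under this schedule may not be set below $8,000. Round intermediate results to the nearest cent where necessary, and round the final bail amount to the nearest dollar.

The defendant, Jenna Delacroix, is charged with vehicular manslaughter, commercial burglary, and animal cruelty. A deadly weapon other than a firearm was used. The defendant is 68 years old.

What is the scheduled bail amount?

$94,185

Base amounts from the schedule: vehicular manslaughter $62,750; commercial burglary $29,000; animal cruelty $19,500.
Stacking rule: highest base plus 20% of each additional charge. Highest is vehicular manslaughter at $62,750. Additional: $29,000 × 20% = $5,800; $19,500 × 20% = $3,900. Combined base = $62,750 + $9,700 = $72,450.
Net percentage adjustment: +35% −5% = +30%. $72,450 × 1.3 = $94,185.
$94,185 is at or above the $8,000 minimum.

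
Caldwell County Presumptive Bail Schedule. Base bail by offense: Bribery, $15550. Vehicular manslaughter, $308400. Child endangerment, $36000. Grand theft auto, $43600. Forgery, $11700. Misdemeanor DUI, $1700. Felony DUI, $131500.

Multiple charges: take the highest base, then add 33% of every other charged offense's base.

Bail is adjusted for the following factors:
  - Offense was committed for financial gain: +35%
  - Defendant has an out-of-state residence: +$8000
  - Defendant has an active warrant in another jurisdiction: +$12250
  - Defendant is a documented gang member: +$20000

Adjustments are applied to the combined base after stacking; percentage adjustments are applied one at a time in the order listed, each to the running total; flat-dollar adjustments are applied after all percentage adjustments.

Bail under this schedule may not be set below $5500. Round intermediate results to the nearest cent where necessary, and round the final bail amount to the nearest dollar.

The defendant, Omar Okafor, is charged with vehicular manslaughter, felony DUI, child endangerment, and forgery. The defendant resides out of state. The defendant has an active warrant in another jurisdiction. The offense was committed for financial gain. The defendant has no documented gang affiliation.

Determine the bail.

$516424

Base amounts from the schedule: vehicular manslaughter $308400; felony DUI $131500; child endangerment $36000; forgery $11700.
Stacking rule: highest base plus 33% of each additional charge. Highest is vehicular manslaughter at $308400. Additional: $131500 × 33% = $43395; $36000 × 33% = $11880; $11700 × 33% = $3861. Combined base = $308400 + $59136 = $367536.
Offense was committed for financial gain (+35%): $367536 × 1.35 = $496173.60.
Defendant has an out-of-state residence (+$8000 flat): $496173.60 + $8000 = $504173.60.
Defendant has an active warrant in another jurisdiction (+$12250 flat): $504173.60 + $12250 = $516423.60.
$516423.60 is at or above the $5500 minimum.
Rounded to the nearest dollar: $516424.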